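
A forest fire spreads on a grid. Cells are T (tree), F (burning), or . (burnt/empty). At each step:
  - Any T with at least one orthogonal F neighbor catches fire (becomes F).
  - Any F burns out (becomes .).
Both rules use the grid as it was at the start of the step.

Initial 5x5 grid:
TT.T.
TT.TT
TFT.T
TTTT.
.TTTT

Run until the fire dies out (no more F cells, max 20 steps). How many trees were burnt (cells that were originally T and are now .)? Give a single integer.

Step 1: +4 fires, +1 burnt (F count now 4)
Step 2: +5 fires, +4 burnt (F count now 5)
Step 3: +3 fires, +5 burnt (F count now 3)
Step 4: +1 fires, +3 burnt (F count now 1)
Step 5: +1 fires, +1 burnt (F count now 1)
Step 6: +0 fires, +1 burnt (F count now 0)
Fire out after step 6
Initially T: 18, now '.': 21
Total burnt (originally-T cells now '.'): 14

Answer: 14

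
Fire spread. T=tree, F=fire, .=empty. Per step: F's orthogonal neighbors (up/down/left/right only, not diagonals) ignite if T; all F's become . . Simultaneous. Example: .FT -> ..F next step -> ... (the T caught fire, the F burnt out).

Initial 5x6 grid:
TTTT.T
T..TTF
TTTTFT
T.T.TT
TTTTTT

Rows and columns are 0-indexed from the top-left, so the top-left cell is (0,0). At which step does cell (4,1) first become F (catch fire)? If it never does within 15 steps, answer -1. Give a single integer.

Step 1: cell (4,1)='T' (+5 fires, +2 burnt)
Step 2: cell (4,1)='T' (+4 fires, +5 burnt)
Step 3: cell (4,1)='T' (+5 fires, +4 burnt)
Step 4: cell (4,1)='T' (+3 fires, +5 burnt)
Step 5: cell (4,1)='F' (+4 fires, +3 burnt)
  -> target ignites at step 5
Step 6: cell (4,1)='.' (+2 fires, +4 burnt)
Step 7: cell (4,1)='.' (+0 fires, +2 burnt)
  fire out at step 7

5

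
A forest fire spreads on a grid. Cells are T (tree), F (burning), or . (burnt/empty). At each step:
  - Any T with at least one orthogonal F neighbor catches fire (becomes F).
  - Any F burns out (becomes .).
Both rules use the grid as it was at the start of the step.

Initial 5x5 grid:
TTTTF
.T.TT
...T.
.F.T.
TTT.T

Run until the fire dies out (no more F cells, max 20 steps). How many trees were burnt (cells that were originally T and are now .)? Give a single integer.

Step 1: +3 fires, +2 burnt (F count now 3)
Step 2: +4 fires, +3 burnt (F count now 4)
Step 3: +2 fires, +4 burnt (F count now 2)
Step 4: +3 fires, +2 burnt (F count now 3)
Step 5: +0 fires, +3 burnt (F count now 0)
Fire out after step 5
Initially T: 13, now '.': 24
Total burnt (originally-T cells now '.'): 12

Answer: 12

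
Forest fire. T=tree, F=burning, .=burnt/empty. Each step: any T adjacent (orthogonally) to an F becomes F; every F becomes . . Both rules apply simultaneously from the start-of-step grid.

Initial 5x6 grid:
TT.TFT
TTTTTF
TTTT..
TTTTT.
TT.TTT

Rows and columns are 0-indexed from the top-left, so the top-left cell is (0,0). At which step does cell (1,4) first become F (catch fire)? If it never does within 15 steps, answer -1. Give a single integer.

Step 1: cell (1,4)='F' (+3 fires, +2 burnt)
  -> target ignites at step 1
Step 2: cell (1,4)='.' (+1 fires, +3 burnt)
Step 3: cell (1,4)='.' (+2 fires, +1 burnt)
Step 4: cell (1,4)='.' (+3 fires, +2 burnt)
Step 5: cell (1,4)='.' (+6 fires, +3 burnt)
Step 6: cell (1,4)='.' (+4 fires, +6 burnt)
Step 7: cell (1,4)='.' (+3 fires, +4 burnt)
Step 8: cell (1,4)='.' (+1 fires, +3 burnt)
Step 9: cell (1,4)='.' (+0 fires, +1 burnt)
  fire out at step 9

1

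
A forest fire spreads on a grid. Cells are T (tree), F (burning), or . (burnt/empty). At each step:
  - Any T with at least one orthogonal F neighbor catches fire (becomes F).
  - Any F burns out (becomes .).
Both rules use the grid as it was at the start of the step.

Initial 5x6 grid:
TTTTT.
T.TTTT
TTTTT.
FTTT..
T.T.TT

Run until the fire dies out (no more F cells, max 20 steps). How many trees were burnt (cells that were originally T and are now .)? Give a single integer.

Step 1: +3 fires, +1 burnt (F count now 3)
Step 2: +3 fires, +3 burnt (F count now 3)
Step 3: +4 fires, +3 burnt (F count now 4)
Step 4: +3 fires, +4 burnt (F count now 3)
Step 5: +3 fires, +3 burnt (F count now 3)
Step 6: +2 fires, +3 burnt (F count now 2)
Step 7: +2 fires, +2 burnt (F count now 2)
Step 8: +0 fires, +2 burnt (F count now 0)
Fire out after step 8
Initially T: 22, now '.': 28
Total burnt (originally-T cells now '.'): 20

Answer: 20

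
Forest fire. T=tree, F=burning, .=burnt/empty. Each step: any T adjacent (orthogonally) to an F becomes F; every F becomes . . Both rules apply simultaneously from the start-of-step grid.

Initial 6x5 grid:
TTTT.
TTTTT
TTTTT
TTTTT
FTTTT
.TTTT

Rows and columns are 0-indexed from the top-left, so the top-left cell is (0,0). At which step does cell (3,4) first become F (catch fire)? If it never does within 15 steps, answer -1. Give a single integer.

Step 1: cell (3,4)='T' (+2 fires, +1 burnt)
Step 2: cell (3,4)='T' (+4 fires, +2 burnt)
Step 3: cell (3,4)='T' (+5 fires, +4 burnt)
Step 4: cell (3,4)='T' (+6 fires, +5 burnt)
Step 5: cell (3,4)='F' (+5 fires, +6 burnt)
  -> target ignites at step 5
Step 6: cell (3,4)='.' (+3 fires, +5 burnt)
Step 7: cell (3,4)='.' (+2 fires, +3 burnt)
Step 8: cell (3,4)='.' (+0 fires, +2 burnt)
  fire out at step 8

5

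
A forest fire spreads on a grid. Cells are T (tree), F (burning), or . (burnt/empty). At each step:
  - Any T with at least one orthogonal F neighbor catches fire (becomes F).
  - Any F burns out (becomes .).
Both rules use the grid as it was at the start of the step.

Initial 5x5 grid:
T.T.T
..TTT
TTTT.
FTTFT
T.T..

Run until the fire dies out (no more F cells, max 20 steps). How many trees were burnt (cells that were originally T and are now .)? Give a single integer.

Step 1: +6 fires, +2 burnt (F count now 6)
Step 2: +4 fires, +6 burnt (F count now 4)
Step 3: +2 fires, +4 burnt (F count now 2)
Step 4: +2 fires, +2 burnt (F count now 2)
Step 5: +0 fires, +2 burnt (F count now 0)
Fire out after step 5
Initially T: 15, now '.': 24
Total burnt (originally-T cells now '.'): 14

Answer: 14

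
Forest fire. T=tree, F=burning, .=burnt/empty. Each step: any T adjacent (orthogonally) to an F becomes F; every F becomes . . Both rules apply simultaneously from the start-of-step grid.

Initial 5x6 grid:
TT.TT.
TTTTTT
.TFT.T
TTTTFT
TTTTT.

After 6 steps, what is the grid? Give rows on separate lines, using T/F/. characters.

Step 1: 7 trees catch fire, 2 burn out
  TT.TT.
  TTFTTT
  .F.F.T
  TTFF.F
  TTTTF.
Step 2: 6 trees catch fire, 7 burn out
  TT.TT.
  TF.FTT
  .....F
  TF....
  TTFF..
Step 3: 7 trees catch fire, 6 burn out
  TF.FT.
  F...FF
  ......
  F.....
  TF....
Step 4: 3 trees catch fire, 7 burn out
  F...F.
  ......
  ......
  ......
  F.....
Step 5: 0 trees catch fire, 3 burn out
  ......
  ......
  ......
  ......
  ......
Step 6: 0 trees catch fire, 0 burn out
  ......
  ......
  ......
  ......
  ......

......
......
......
......
......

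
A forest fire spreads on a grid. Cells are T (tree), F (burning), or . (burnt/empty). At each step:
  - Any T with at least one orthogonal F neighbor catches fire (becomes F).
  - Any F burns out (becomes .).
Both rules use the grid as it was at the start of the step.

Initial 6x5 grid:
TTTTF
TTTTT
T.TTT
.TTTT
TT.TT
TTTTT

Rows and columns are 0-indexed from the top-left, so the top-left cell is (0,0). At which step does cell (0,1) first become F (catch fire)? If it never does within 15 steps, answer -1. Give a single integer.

Step 1: cell (0,1)='T' (+2 fires, +1 burnt)
Step 2: cell (0,1)='T' (+3 fires, +2 burnt)
Step 3: cell (0,1)='F' (+4 fires, +3 burnt)
  -> target ignites at step 3
Step 4: cell (0,1)='.' (+5 fires, +4 burnt)
Step 5: cell (0,1)='.' (+4 fires, +5 burnt)
Step 6: cell (0,1)='.' (+3 fires, +4 burnt)
Step 7: cell (0,1)='.' (+2 fires, +3 burnt)
Step 8: cell (0,1)='.' (+2 fires, +2 burnt)
Step 9: cell (0,1)='.' (+1 fires, +2 burnt)
Step 10: cell (0,1)='.' (+0 fires, +1 burnt)
  fire out at step 10

3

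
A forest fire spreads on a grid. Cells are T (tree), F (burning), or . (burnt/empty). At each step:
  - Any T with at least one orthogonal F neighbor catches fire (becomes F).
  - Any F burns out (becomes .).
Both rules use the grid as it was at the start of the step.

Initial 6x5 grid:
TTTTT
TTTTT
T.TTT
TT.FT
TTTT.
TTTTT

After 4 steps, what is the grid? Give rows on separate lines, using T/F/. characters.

Step 1: 3 trees catch fire, 1 burn out
  TTTTT
  TTTTT
  T.TFT
  TT..F
  TTTF.
  TTTTT
Step 2: 5 trees catch fire, 3 burn out
  TTTTT
  TTTFT
  T.F.F
  TT...
  TTF..
  TTTFT
Step 3: 6 trees catch fire, 5 burn out
  TTTFT
  TTF.F
  T....
  TT...
  TF...
  TTF.F
Step 4: 6 trees catch fire, 6 burn out
  TTF.F
  TF...
  T....
  TF...
  F....
  TF...

TTF.F
TF...
T....
TF...
F....
TF...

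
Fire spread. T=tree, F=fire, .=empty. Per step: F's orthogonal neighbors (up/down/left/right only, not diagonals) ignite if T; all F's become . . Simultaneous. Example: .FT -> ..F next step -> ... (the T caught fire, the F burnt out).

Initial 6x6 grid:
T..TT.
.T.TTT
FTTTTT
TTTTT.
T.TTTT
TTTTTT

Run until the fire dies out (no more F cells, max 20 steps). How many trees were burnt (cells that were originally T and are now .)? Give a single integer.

Answer: 27

Derivation:
Step 1: +2 fires, +1 burnt (F count now 2)
Step 2: +4 fires, +2 burnt (F count now 4)
Step 3: +3 fires, +4 burnt (F count now 3)
Step 4: +5 fires, +3 burnt (F count now 5)
Step 5: +6 fires, +5 burnt (F count now 6)
Step 6: +4 fires, +6 burnt (F count now 4)
Step 7: +2 fires, +4 burnt (F count now 2)
Step 8: +1 fires, +2 burnt (F count now 1)
Step 9: +0 fires, +1 burnt (F count now 0)
Fire out after step 9
Initially T: 28, now '.': 35
Total burnt (originally-T cells now '.'): 27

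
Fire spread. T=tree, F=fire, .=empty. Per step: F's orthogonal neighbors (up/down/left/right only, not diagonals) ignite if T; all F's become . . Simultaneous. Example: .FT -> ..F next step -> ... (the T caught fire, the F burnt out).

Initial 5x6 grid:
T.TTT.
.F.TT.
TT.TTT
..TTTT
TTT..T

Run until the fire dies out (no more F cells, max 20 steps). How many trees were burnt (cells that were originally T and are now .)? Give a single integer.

Step 1: +1 fires, +1 burnt (F count now 1)
Step 2: +1 fires, +1 burnt (F count now 1)
Step 3: +0 fires, +1 burnt (F count now 0)
Fire out after step 3
Initially T: 19, now '.': 13
Total burnt (originally-T cells now '.'): 2

Answer: 2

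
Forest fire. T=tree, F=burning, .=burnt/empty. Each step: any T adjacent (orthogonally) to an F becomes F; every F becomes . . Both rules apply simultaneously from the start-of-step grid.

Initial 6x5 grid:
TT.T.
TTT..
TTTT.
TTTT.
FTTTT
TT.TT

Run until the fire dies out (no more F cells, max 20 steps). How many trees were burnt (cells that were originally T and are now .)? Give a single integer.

Answer: 21

Derivation:
Step 1: +3 fires, +1 burnt (F count now 3)
Step 2: +4 fires, +3 burnt (F count now 4)
Step 3: +4 fires, +4 burnt (F count now 4)
Step 4: +6 fires, +4 burnt (F count now 6)
Step 5: +4 fires, +6 burnt (F count now 4)
Step 6: +0 fires, +4 burnt (F count now 0)
Fire out after step 6
Initially T: 22, now '.': 29
Total burnt (originally-T cells now '.'): 21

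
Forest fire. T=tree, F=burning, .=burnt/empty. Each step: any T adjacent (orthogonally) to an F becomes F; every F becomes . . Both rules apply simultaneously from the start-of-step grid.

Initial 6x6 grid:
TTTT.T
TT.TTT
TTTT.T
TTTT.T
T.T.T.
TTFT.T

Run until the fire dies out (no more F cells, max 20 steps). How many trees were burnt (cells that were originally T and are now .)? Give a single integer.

Answer: 25

Derivation:
Step 1: +3 fires, +1 burnt (F count now 3)
Step 2: +2 fires, +3 burnt (F count now 2)
Step 3: +4 fires, +2 burnt (F count now 4)
Step 4: +3 fires, +4 burnt (F count now 3)
Step 5: +3 fires, +3 burnt (F count now 3)
Step 6: +4 fires, +3 burnt (F count now 4)
Step 7: +3 fires, +4 burnt (F count now 3)
Step 8: +2 fires, +3 burnt (F count now 2)
Step 9: +1 fires, +2 burnt (F count now 1)
Step 10: +0 fires, +1 burnt (F count now 0)
Fire out after step 10
Initially T: 27, now '.': 34
Total burnt (originally-T cells now '.'): 25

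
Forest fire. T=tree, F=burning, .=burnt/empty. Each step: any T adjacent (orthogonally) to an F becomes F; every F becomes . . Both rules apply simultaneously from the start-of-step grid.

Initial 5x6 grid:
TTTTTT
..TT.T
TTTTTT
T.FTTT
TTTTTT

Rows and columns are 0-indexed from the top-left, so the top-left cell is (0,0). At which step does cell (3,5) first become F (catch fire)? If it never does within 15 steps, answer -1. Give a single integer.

Step 1: cell (3,5)='T' (+3 fires, +1 burnt)
Step 2: cell (3,5)='T' (+6 fires, +3 burnt)
Step 3: cell (3,5)='F' (+7 fires, +6 burnt)
  -> target ignites at step 3
Step 4: cell (3,5)='.' (+5 fires, +7 burnt)
Step 5: cell (3,5)='.' (+3 fires, +5 burnt)
Step 6: cell (3,5)='.' (+1 fires, +3 burnt)
Step 7: cell (3,5)='.' (+0 fires, +1 burnt)
  fire out at step 7

3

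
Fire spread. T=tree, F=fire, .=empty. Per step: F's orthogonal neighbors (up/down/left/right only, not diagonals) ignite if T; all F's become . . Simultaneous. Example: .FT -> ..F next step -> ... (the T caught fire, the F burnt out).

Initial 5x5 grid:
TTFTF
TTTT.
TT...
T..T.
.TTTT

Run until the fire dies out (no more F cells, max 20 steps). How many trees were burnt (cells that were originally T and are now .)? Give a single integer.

Step 1: +3 fires, +2 burnt (F count now 3)
Step 2: +3 fires, +3 burnt (F count now 3)
Step 3: +2 fires, +3 burnt (F count now 2)
Step 4: +1 fires, +2 burnt (F count now 1)
Step 5: +1 fires, +1 burnt (F count now 1)
Step 6: +0 fires, +1 burnt (F count now 0)
Fire out after step 6
Initially T: 15, now '.': 20
Total burnt (originally-T cells now '.'): 10

Answer: 10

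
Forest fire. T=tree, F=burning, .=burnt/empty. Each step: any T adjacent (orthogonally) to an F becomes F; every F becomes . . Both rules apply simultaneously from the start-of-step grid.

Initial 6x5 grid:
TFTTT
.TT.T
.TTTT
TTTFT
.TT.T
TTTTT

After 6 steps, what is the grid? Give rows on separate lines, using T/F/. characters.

Step 1: 6 trees catch fire, 2 burn out
  F.FTT
  .FT.T
  .TTFT
  TTF.F
  .TT.T
  TTTTT
Step 2: 8 trees catch fire, 6 burn out
  ...FT
  ..F.T
  .FF.F
  TF...
  .TF.F
  TTTTT
Step 3: 6 trees catch fire, 8 burn out
  ....F
  ....F
  .....
  F....
  .F...
  TTFTF
Step 4: 2 trees catch fire, 6 burn out
  .....
  .....
  .....
  .....
  .....
  TF.F.
Step 5: 1 trees catch fire, 2 burn out
  .....
  .....
  .....
  .....
  .....
  F....
Step 6: 0 trees catch fire, 1 burn out
  .....
  .....
  .....
  .....
  .....
  .....

.....
.....
.....
.....
.....
.....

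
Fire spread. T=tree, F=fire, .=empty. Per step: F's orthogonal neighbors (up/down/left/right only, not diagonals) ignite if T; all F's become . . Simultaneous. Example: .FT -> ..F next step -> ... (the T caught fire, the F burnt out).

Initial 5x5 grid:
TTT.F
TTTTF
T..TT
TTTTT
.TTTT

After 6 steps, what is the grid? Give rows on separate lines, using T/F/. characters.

Step 1: 2 trees catch fire, 2 burn out
  TTT..
  TTTF.
  T..TF
  TTTTT
  .TTTT
Step 2: 3 trees catch fire, 2 burn out
  TTT..
  TTF..
  T..F.
  TTTTF
  .TTTT
Step 3: 4 trees catch fire, 3 burn out
  TTF..
  TF...
  T....
  TTTF.
  .TTTF
Step 4: 4 trees catch fire, 4 burn out
  TF...
  F....
  T....
  TTF..
  .TTF.
Step 5: 4 trees catch fire, 4 burn out
  F....
  .....
  F....
  TF...
  .TF..
Step 6: 2 trees catch fire, 4 burn out
  .....
  .....
  .....
  F....
  .F...

.....
.....
.....
F....
.F...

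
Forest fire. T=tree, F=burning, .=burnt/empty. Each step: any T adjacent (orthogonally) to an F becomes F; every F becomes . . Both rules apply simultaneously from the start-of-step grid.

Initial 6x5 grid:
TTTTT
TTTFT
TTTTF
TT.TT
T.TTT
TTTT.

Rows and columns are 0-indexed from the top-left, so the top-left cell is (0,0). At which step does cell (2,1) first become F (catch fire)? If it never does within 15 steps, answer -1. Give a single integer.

Step 1: cell (2,1)='T' (+5 fires, +2 burnt)
Step 2: cell (2,1)='T' (+6 fires, +5 burnt)
Step 3: cell (2,1)='F' (+4 fires, +6 burnt)
  -> target ignites at step 3
Step 4: cell (2,1)='.' (+5 fires, +4 burnt)
Step 5: cell (2,1)='.' (+2 fires, +5 burnt)
Step 6: cell (2,1)='.' (+2 fires, +2 burnt)
Step 7: cell (2,1)='.' (+1 fires, +2 burnt)
Step 8: cell (2,1)='.' (+0 fires, +1 burnt)
  fire out at step 8

3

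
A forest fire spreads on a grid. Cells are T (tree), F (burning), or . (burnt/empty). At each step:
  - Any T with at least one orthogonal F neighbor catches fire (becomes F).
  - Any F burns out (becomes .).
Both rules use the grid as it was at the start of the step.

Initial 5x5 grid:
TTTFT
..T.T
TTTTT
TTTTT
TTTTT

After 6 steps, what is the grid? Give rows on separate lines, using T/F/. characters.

Step 1: 2 trees catch fire, 1 burn out
  TTF.F
  ..T.T
  TTTTT
  TTTTT
  TTTTT
Step 2: 3 trees catch fire, 2 burn out
  TF...
  ..F.F
  TTTTT
  TTTTT
  TTTTT
Step 3: 3 trees catch fire, 3 burn out
  F....
  .....
  TTFTF
  TTTTT
  TTTTT
Step 4: 4 trees catch fire, 3 burn out
  .....
  .....
  TF.F.
  TTFTF
  TTTTT
Step 5: 5 trees catch fire, 4 burn out
  .....
  .....
  F....
  TF.F.
  TTFTF
Step 6: 3 trees catch fire, 5 burn out
  .....
  .....
  .....
  F....
  TF.F.

.....
.....
.....
F....
TF.F.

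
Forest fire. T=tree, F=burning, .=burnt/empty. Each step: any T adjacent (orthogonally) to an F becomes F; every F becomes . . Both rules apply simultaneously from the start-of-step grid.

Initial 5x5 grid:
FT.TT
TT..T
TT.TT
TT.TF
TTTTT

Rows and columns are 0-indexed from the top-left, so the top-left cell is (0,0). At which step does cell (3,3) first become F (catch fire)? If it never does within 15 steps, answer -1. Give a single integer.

Step 1: cell (3,3)='F' (+5 fires, +2 burnt)
  -> target ignites at step 1
Step 2: cell (3,3)='.' (+5 fires, +5 burnt)
Step 3: cell (3,3)='.' (+4 fires, +5 burnt)
Step 4: cell (3,3)='.' (+4 fires, +4 burnt)
Step 5: cell (3,3)='.' (+0 fires, +4 burnt)
  fire out at step 5

1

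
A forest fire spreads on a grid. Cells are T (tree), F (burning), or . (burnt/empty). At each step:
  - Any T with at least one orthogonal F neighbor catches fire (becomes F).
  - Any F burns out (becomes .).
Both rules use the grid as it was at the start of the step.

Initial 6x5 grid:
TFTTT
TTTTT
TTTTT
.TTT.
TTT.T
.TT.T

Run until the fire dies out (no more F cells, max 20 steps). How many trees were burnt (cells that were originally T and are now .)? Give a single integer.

Step 1: +3 fires, +1 burnt (F count now 3)
Step 2: +4 fires, +3 burnt (F count now 4)
Step 3: +5 fires, +4 burnt (F count now 5)
Step 4: +4 fires, +5 burnt (F count now 4)
Step 5: +5 fires, +4 burnt (F count now 5)
Step 6: +1 fires, +5 burnt (F count now 1)
Step 7: +0 fires, +1 burnt (F count now 0)
Fire out after step 7
Initially T: 24, now '.': 28
Total burnt (originally-T cells now '.'): 22

Answer: 22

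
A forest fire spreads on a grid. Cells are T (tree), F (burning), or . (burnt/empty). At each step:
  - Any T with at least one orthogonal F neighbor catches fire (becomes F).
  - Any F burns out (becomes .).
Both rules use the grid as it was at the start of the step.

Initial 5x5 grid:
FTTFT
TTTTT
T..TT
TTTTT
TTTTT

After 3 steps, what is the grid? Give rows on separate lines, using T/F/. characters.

Step 1: 5 trees catch fire, 2 burn out
  .FF.F
  FTTFT
  T..TT
  TTTTT
  TTTTT
Step 2: 5 trees catch fire, 5 burn out
  .....
  .FF.F
  F..FT
  TTTTT
  TTTTT
Step 3: 3 trees catch fire, 5 burn out
  .....
  .....
  ....F
  FTTFT
  TTTTT

.....
.....
....F
FTTFT
TTTTT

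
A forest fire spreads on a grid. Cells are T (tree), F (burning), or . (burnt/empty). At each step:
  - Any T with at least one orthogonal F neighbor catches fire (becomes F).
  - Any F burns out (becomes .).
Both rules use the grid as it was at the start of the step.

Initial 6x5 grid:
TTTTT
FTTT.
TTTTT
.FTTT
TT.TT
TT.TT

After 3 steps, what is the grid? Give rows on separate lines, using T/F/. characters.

Step 1: 6 trees catch fire, 2 burn out
  FTTTT
  .FTT.
  FFTTT
  ..FTT
  TF.TT
  TT.TT
Step 2: 6 trees catch fire, 6 burn out
  .FTTT
  ..FT.
  ..FTT
  ...FT
  F..TT
  TF.TT
Step 3: 6 trees catch fire, 6 burn out
  ..FTT
  ...F.
  ...FT
  ....F
  ...FT
  F..TT

..FTT
...F.
...FT
....F
...FT
F..TT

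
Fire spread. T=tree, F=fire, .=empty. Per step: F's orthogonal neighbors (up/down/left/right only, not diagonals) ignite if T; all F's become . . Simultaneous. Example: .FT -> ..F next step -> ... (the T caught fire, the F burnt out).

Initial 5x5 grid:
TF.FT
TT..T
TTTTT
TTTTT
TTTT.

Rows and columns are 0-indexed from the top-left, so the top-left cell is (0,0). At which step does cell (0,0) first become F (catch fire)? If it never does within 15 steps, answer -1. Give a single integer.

Step 1: cell (0,0)='F' (+3 fires, +2 burnt)
  -> target ignites at step 1
Step 2: cell (0,0)='.' (+3 fires, +3 burnt)
Step 3: cell (0,0)='.' (+4 fires, +3 burnt)
Step 4: cell (0,0)='.' (+5 fires, +4 burnt)
Step 5: cell (0,0)='.' (+3 fires, +5 burnt)
Step 6: cell (0,0)='.' (+1 fires, +3 burnt)
Step 7: cell (0,0)='.' (+0 fires, +1 burnt)
  fire out at step 7

1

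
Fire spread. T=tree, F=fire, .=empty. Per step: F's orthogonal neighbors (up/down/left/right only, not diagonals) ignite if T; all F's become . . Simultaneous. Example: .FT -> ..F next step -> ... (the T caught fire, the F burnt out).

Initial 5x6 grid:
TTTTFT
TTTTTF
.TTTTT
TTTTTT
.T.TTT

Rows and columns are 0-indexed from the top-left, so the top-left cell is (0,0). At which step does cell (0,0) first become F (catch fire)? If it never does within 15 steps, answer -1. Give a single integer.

Step 1: cell (0,0)='T' (+4 fires, +2 burnt)
Step 2: cell (0,0)='T' (+4 fires, +4 burnt)
Step 3: cell (0,0)='T' (+5 fires, +4 burnt)
Step 4: cell (0,0)='F' (+5 fires, +5 burnt)
  -> target ignites at step 4
Step 5: cell (0,0)='.' (+4 fires, +5 burnt)
Step 6: cell (0,0)='.' (+1 fires, +4 burnt)
Step 7: cell (0,0)='.' (+2 fires, +1 burnt)
Step 8: cell (0,0)='.' (+0 fires, +2 burnt)
  fire out at step 8

4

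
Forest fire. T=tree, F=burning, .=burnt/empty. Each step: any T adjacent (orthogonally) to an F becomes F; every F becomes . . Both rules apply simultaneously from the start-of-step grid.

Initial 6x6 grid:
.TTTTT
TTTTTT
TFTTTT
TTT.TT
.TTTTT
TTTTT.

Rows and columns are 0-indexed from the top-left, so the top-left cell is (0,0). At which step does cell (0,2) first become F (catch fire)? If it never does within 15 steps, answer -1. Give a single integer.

Step 1: cell (0,2)='T' (+4 fires, +1 burnt)
Step 2: cell (0,2)='T' (+7 fires, +4 burnt)
Step 3: cell (0,2)='F' (+5 fires, +7 burnt)
  -> target ignites at step 3
Step 4: cell (0,2)='.' (+7 fires, +5 burnt)
Step 5: cell (0,2)='.' (+5 fires, +7 burnt)
Step 6: cell (0,2)='.' (+3 fires, +5 burnt)
Step 7: cell (0,2)='.' (+0 fires, +3 burnt)
  fire out at step 7

3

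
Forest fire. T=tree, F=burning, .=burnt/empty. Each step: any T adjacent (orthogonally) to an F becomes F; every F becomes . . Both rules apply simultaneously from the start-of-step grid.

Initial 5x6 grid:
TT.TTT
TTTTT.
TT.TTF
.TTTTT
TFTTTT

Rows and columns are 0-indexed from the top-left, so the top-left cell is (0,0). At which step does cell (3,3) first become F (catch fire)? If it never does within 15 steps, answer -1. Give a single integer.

Step 1: cell (3,3)='T' (+5 fires, +2 burnt)
Step 2: cell (3,3)='T' (+7 fires, +5 burnt)
Step 3: cell (3,3)='F' (+6 fires, +7 burnt)
  -> target ignites at step 3
Step 4: cell (3,3)='.' (+5 fires, +6 burnt)
Step 5: cell (3,3)='.' (+1 fires, +5 burnt)
Step 6: cell (3,3)='.' (+0 fires, +1 burnt)
  fire out at step 6

3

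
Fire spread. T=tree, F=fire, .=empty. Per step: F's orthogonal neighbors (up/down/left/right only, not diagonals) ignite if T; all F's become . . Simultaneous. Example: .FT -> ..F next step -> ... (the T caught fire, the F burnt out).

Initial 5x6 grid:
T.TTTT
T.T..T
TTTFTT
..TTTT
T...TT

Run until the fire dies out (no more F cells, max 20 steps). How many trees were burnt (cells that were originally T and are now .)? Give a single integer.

Step 1: +3 fires, +1 burnt (F count now 3)
Step 2: +5 fires, +3 burnt (F count now 5)
Step 3: +5 fires, +5 burnt (F count now 5)
Step 4: +4 fires, +5 burnt (F count now 4)
Step 5: +2 fires, +4 burnt (F count now 2)
Step 6: +0 fires, +2 burnt (F count now 0)
Fire out after step 6
Initially T: 20, now '.': 29
Total burnt (originally-T cells now '.'): 19

Answer: 19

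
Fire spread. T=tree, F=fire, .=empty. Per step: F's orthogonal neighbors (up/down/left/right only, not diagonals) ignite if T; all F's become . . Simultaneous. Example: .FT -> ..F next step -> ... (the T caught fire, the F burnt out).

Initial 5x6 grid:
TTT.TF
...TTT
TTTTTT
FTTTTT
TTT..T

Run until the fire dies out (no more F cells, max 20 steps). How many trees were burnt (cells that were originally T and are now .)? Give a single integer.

Step 1: +5 fires, +2 burnt (F count now 5)
Step 2: +5 fires, +5 burnt (F count now 5)
Step 3: +6 fires, +5 burnt (F count now 6)
Step 4: +3 fires, +6 burnt (F count now 3)
Step 5: +0 fires, +3 burnt (F count now 0)
Fire out after step 5
Initially T: 22, now '.': 27
Total burnt (originally-T cells now '.'): 19

Answer: 19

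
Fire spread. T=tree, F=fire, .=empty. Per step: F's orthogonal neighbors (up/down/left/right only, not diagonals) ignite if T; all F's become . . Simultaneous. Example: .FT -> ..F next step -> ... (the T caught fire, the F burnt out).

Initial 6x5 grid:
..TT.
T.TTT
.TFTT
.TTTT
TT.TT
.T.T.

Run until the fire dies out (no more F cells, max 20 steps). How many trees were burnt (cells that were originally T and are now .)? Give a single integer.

Step 1: +4 fires, +1 burnt (F count now 4)
Step 2: +5 fires, +4 burnt (F count now 5)
Step 3: +5 fires, +5 burnt (F count now 5)
Step 4: +4 fires, +5 burnt (F count now 4)
Step 5: +0 fires, +4 burnt (F count now 0)
Fire out after step 5
Initially T: 19, now '.': 29
Total burnt (originally-T cells now '.'): 18

Answer: 18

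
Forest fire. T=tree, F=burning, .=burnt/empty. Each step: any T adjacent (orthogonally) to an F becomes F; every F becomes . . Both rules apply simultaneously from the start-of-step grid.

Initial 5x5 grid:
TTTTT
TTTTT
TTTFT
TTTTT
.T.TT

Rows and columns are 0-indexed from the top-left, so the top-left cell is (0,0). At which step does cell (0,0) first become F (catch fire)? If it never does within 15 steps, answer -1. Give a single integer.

Step 1: cell (0,0)='T' (+4 fires, +1 burnt)
Step 2: cell (0,0)='T' (+7 fires, +4 burnt)
Step 3: cell (0,0)='T' (+6 fires, +7 burnt)
Step 4: cell (0,0)='T' (+4 fires, +6 burnt)
Step 5: cell (0,0)='F' (+1 fires, +4 burnt)
  -> target ignites at step 5
Step 6: cell (0,0)='.' (+0 fires, +1 burnt)
  fire out at step 6

5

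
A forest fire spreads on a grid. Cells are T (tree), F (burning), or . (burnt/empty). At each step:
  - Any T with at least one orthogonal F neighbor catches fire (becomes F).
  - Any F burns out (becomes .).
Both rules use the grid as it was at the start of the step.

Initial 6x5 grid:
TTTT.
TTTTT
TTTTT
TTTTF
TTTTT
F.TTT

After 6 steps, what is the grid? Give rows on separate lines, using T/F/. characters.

Step 1: 4 trees catch fire, 2 burn out
  TTTT.
  TTTTT
  TTTTF
  TTTF.
  FTTTF
  ..TTT
Step 2: 7 trees catch fire, 4 burn out
  TTTT.
  TTTTF
  TTTF.
  FTF..
  .FTF.
  ..TTF
Step 3: 6 trees catch fire, 7 burn out
  TTTT.
  TTTF.
  FTF..
  .F...
  ..F..
  ..TF.
Step 4: 5 trees catch fire, 6 burn out
  TTTF.
  FTF..
  .F...
  .....
  .....
  ..F..
Step 5: 3 trees catch fire, 5 burn out
  FTF..
  .F...
  .....
  .....
  .....
  .....
Step 6: 1 trees catch fire, 3 burn out
  .F...
  .....
  .....
  .....
  .....
  .....

.F...
.....
.....
.....
.....
.....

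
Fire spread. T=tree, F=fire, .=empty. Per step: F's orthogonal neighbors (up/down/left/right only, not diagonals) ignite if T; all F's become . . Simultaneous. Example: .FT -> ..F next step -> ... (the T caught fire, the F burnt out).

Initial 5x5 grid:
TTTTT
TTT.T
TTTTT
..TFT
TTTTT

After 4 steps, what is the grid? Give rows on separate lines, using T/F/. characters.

Step 1: 4 trees catch fire, 1 burn out
  TTTTT
  TTT.T
  TTTFT
  ..F.F
  TTTFT
Step 2: 4 trees catch fire, 4 burn out
  TTTTT
  TTT.T
  TTF.F
  .....
  TTF.F
Step 3: 4 trees catch fire, 4 burn out
  TTTTT
  TTF.F
  TF...
  .....
  TF...
Step 4: 5 trees catch fire, 4 burn out
  TTFTF
  TF...
  F....
  .....
  F....

TTFTF
TF...
F....
.....
F....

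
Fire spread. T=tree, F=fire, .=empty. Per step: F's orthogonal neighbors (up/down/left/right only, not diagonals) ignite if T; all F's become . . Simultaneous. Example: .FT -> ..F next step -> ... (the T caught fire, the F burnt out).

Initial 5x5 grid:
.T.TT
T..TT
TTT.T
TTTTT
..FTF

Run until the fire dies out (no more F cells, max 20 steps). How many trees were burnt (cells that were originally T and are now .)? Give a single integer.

Step 1: +3 fires, +2 burnt (F count now 3)
Step 2: +4 fires, +3 burnt (F count now 4)
Step 3: +3 fires, +4 burnt (F count now 3)
Step 4: +3 fires, +3 burnt (F count now 3)
Step 5: +2 fires, +3 burnt (F count now 2)
Step 6: +0 fires, +2 burnt (F count now 0)
Fire out after step 6
Initially T: 16, now '.': 24
Total burnt (originally-T cells now '.'): 15

Answer: 15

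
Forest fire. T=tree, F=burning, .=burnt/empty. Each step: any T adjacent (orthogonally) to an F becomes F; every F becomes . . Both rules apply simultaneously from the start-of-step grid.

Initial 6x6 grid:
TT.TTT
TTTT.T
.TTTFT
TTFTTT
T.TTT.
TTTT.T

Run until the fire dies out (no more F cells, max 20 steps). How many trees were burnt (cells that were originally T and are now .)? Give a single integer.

Answer: 27

Derivation:
Step 1: +7 fires, +2 burnt (F count now 7)
Step 2: +9 fires, +7 burnt (F count now 9)
Step 3: +6 fires, +9 burnt (F count now 6)
Step 4: +4 fires, +6 burnt (F count now 4)
Step 5: +1 fires, +4 burnt (F count now 1)
Step 6: +0 fires, +1 burnt (F count now 0)
Fire out after step 6
Initially T: 28, now '.': 35
Total burnt (originally-T cells now '.'): 27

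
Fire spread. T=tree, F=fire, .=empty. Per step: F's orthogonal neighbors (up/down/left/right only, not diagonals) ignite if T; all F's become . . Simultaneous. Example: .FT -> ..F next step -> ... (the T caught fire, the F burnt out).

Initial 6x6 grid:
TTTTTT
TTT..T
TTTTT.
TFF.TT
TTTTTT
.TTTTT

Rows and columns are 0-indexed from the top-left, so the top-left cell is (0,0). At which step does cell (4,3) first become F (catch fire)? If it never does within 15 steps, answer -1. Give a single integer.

Step 1: cell (4,3)='T' (+5 fires, +2 burnt)
Step 2: cell (4,3)='F' (+8 fires, +5 burnt)
  -> target ignites at step 2
Step 3: cell (4,3)='.' (+6 fires, +8 burnt)
Step 4: cell (4,3)='.' (+5 fires, +6 burnt)
Step 5: cell (4,3)='.' (+3 fires, +5 burnt)
Step 6: cell (4,3)='.' (+1 fires, +3 burnt)
Step 7: cell (4,3)='.' (+1 fires, +1 burnt)
Step 8: cell (4,3)='.' (+0 fires, +1 burnt)
  fire out at step 8

2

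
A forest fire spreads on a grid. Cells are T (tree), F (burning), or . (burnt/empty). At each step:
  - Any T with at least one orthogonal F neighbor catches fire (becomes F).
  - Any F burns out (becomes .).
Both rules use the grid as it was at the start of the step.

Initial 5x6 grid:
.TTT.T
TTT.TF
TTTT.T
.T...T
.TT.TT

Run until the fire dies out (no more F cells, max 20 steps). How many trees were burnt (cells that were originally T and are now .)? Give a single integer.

Step 1: +3 fires, +1 burnt (F count now 3)
Step 2: +1 fires, +3 burnt (F count now 1)
Step 3: +1 fires, +1 burnt (F count now 1)
Step 4: +1 fires, +1 burnt (F count now 1)
Step 5: +0 fires, +1 burnt (F count now 0)
Fire out after step 5
Initially T: 19, now '.': 17
Total burnt (originally-T cells now '.'): 6

Answer: 6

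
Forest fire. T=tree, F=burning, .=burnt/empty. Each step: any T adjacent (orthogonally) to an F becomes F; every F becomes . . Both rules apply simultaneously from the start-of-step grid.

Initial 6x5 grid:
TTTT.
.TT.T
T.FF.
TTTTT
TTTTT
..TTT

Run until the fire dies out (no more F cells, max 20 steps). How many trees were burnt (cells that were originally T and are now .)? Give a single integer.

Step 1: +3 fires, +2 burnt (F count now 3)
Step 2: +6 fires, +3 burnt (F count now 6)
Step 3: +7 fires, +6 burnt (F count now 7)
Step 4: +4 fires, +7 burnt (F count now 4)
Step 5: +0 fires, +4 burnt (F count now 0)
Fire out after step 5
Initially T: 21, now '.': 29
Total burnt (originally-T cells now '.'): 20

Answer: 20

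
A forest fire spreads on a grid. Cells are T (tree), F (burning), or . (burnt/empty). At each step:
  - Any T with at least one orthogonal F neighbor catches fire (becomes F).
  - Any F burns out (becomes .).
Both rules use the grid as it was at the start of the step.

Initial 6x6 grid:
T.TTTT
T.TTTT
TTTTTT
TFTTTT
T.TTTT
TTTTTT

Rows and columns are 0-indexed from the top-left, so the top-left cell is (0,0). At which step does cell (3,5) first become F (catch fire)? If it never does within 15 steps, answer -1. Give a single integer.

Step 1: cell (3,5)='T' (+3 fires, +1 burnt)
Step 2: cell (3,5)='T' (+5 fires, +3 burnt)
Step 3: cell (3,5)='T' (+7 fires, +5 burnt)
Step 4: cell (3,5)='F' (+8 fires, +7 burnt)
  -> target ignites at step 4
Step 5: cell (3,5)='.' (+5 fires, +8 burnt)
Step 6: cell (3,5)='.' (+3 fires, +5 burnt)
Step 7: cell (3,5)='.' (+1 fires, +3 burnt)
Step 8: cell (3,5)='.' (+0 fires, +1 burnt)
  fire out at step 8

4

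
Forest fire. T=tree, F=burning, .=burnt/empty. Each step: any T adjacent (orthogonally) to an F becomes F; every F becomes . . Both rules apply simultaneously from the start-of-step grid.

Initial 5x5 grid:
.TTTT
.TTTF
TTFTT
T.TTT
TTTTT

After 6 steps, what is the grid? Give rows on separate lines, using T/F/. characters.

Step 1: 7 trees catch fire, 2 burn out
  .TTTF
  .TFF.
  TF.FF
  T.FTT
  TTTTT
Step 2: 7 trees catch fire, 7 burn out
  .TFF.
  .F...
  F....
  T..FF
  TTFTT
Step 3: 5 trees catch fire, 7 burn out
  .F...
  .....
  .....
  F....
  TF.FF
Step 4: 1 trees catch fire, 5 burn out
  .....
  .....
  .....
  .....
  F....
Step 5: 0 trees catch fire, 1 burn out
  .....
  .....
  .....
  .....
  .....
Step 6: 0 trees catch fire, 0 burn out
  .....
  .....
  .....
  .....
  .....

.....
.....
.....
.....
.....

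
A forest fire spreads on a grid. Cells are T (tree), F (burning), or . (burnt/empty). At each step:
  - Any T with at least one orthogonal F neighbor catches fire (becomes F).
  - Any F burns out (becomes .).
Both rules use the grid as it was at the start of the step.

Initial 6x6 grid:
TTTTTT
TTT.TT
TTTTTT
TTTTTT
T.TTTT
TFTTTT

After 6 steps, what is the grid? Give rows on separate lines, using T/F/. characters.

Step 1: 2 trees catch fire, 1 burn out
  TTTTTT
  TTT.TT
  TTTTTT
  TTTTTT
  T.TTTT
  F.FTTT
Step 2: 3 trees catch fire, 2 burn out
  TTTTTT
  TTT.TT
  TTTTTT
  TTTTTT
  F.FTTT
  ...FTT
Step 3: 4 trees catch fire, 3 burn out
  TTTTTT
  TTT.TT
  TTTTTT
  FTFTTT
  ...FTT
  ....FT
Step 4: 6 trees catch fire, 4 burn out
  TTTTTT
  TTT.TT
  FTFTTT
  .F.FTT
  ....FT
  .....F
Step 5: 6 trees catch fire, 6 burn out
  TTTTTT
  FTF.TT
  .F.FTT
  ....FT
  .....F
  ......
Step 6: 5 trees catch fire, 6 burn out
  FTFTTT
  .F..TT
  ....FT
  .....F
  ......
  ......

FTFTTT
.F..TT
....FT
.....F
......
......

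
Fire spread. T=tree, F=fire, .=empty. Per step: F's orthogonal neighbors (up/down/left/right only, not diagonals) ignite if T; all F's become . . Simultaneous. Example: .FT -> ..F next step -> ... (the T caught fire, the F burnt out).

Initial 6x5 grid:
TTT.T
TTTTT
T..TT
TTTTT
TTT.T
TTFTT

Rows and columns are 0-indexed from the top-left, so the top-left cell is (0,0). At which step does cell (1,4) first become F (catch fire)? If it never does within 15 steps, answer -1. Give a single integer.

Step 1: cell (1,4)='T' (+3 fires, +1 burnt)
Step 2: cell (1,4)='T' (+4 fires, +3 burnt)
Step 3: cell (1,4)='T' (+4 fires, +4 burnt)
Step 4: cell (1,4)='T' (+3 fires, +4 burnt)
Step 5: cell (1,4)='T' (+3 fires, +3 burnt)
Step 6: cell (1,4)='F' (+3 fires, +3 burnt)
  -> target ignites at step 6
Step 7: cell (1,4)='.' (+4 fires, +3 burnt)
Step 8: cell (1,4)='.' (+1 fires, +4 burnt)
Step 9: cell (1,4)='.' (+0 fires, +1 burnt)
  fire out at step 9

6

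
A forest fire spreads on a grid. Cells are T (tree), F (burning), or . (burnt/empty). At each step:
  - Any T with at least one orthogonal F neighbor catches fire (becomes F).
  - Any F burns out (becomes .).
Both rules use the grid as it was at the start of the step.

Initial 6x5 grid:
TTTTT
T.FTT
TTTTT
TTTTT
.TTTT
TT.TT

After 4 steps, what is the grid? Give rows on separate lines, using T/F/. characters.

Step 1: 3 trees catch fire, 1 burn out
  TTFTT
  T..FT
  TTFTT
  TTTTT
  .TTTT
  TT.TT
Step 2: 6 trees catch fire, 3 burn out
  TF.FT
  T...F
  TF.FT
  TTFTT
  .TTTT
  TT.TT
Step 3: 7 trees catch fire, 6 burn out
  F...F
  T....
  F...F
  TF.FT
  .TFTT
  TT.TT
Step 4: 5 trees catch fire, 7 burn out
  .....
  F....
  .....
  F...F
  .F.FT
  TT.TT

.....
F....
.....
F...F
.F.FT
TT.TT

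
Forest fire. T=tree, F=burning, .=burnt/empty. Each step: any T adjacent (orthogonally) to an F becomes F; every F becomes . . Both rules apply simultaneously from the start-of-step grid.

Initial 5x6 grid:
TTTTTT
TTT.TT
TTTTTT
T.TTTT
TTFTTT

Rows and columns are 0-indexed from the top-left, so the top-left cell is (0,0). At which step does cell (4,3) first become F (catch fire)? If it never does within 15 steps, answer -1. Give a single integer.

Step 1: cell (4,3)='F' (+3 fires, +1 burnt)
  -> target ignites at step 1
Step 2: cell (4,3)='.' (+4 fires, +3 burnt)
Step 3: cell (4,3)='.' (+6 fires, +4 burnt)
Step 4: cell (4,3)='.' (+5 fires, +6 burnt)
Step 5: cell (4,3)='.' (+5 fires, +5 burnt)
Step 6: cell (4,3)='.' (+3 fires, +5 burnt)
Step 7: cell (4,3)='.' (+1 fires, +3 burnt)
Step 8: cell (4,3)='.' (+0 fires, +1 burnt)
  fire out at step 8

1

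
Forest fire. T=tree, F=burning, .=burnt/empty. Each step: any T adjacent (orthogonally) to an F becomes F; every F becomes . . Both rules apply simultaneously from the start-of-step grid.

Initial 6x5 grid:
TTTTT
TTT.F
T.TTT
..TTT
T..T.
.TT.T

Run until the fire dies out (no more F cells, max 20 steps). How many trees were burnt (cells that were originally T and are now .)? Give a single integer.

Step 1: +2 fires, +1 burnt (F count now 2)
Step 2: +3 fires, +2 burnt (F count now 3)
Step 3: +3 fires, +3 burnt (F count now 3)
Step 4: +4 fires, +3 burnt (F count now 4)
Step 5: +2 fires, +4 burnt (F count now 2)
Step 6: +1 fires, +2 burnt (F count now 1)
Step 7: +1 fires, +1 burnt (F count now 1)
Step 8: +0 fires, +1 burnt (F count now 0)
Fire out after step 8
Initially T: 20, now '.': 26
Total burnt (originally-T cells now '.'): 16

Answer: 16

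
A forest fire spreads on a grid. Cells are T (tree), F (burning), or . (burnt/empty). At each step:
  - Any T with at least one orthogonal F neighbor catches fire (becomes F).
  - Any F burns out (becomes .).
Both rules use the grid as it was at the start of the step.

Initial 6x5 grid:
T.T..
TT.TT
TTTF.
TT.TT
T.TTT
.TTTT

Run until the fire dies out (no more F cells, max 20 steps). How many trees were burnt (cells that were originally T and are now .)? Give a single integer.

Step 1: +3 fires, +1 burnt (F count now 3)
Step 2: +4 fires, +3 burnt (F count now 4)
Step 3: +6 fires, +4 burnt (F count now 6)
Step 4: +4 fires, +6 burnt (F count now 4)
Step 5: +3 fires, +4 burnt (F count now 3)
Step 6: +0 fires, +3 burnt (F count now 0)
Fire out after step 6
Initially T: 21, now '.': 29
Total burnt (originally-T cells now '.'): 20

Answer: 20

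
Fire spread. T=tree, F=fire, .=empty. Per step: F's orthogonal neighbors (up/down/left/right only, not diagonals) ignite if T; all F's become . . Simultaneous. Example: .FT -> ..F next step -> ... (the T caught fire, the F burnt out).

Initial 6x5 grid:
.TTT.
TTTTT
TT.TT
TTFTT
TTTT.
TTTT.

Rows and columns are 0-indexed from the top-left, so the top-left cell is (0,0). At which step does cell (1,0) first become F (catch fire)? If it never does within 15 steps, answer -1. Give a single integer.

Step 1: cell (1,0)='T' (+3 fires, +1 burnt)
Step 2: cell (1,0)='T' (+7 fires, +3 burnt)
Step 3: cell (1,0)='T' (+7 fires, +7 burnt)
Step 4: cell (1,0)='F' (+6 fires, +7 burnt)
  -> target ignites at step 4
Step 5: cell (1,0)='.' (+1 fires, +6 burnt)
Step 6: cell (1,0)='.' (+0 fires, +1 burnt)
  fire out at step 6

4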